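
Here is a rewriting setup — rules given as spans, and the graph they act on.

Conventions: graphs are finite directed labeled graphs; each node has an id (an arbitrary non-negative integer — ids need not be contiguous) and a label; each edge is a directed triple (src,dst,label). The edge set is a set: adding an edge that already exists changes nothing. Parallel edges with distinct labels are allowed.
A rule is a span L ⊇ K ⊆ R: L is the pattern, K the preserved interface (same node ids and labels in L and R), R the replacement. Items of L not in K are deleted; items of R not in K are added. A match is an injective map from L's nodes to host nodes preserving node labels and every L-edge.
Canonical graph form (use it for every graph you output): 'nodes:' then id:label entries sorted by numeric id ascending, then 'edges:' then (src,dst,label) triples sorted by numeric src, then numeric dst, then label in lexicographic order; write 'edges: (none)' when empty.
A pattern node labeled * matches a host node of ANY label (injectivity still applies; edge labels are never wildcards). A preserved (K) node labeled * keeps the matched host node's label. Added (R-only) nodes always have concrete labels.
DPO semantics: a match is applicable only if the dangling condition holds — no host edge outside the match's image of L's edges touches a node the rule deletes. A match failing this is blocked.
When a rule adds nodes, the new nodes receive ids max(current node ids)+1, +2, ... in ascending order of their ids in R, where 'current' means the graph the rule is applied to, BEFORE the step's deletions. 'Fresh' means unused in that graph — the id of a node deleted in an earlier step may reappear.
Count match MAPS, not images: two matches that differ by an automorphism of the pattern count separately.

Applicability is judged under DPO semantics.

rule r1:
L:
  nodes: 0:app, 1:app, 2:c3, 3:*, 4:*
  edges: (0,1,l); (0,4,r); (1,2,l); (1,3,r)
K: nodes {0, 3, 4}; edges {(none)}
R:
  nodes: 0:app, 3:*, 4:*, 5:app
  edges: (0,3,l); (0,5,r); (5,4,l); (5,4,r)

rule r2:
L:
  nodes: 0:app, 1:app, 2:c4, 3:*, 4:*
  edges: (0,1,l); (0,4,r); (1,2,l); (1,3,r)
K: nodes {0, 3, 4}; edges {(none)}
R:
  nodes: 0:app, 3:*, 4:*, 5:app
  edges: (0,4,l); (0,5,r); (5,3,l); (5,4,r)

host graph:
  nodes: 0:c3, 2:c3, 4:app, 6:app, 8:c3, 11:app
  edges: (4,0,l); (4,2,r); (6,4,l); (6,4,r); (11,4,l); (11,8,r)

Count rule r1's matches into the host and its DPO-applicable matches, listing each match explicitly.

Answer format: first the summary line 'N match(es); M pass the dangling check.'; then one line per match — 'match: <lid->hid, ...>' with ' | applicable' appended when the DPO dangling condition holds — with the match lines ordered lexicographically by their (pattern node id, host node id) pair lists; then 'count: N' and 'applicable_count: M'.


1 match(es); 0 pass the dangling check.
match: 0->11, 1->4, 2->0, 3->2, 4->8
count: 1
applicable_count: 0


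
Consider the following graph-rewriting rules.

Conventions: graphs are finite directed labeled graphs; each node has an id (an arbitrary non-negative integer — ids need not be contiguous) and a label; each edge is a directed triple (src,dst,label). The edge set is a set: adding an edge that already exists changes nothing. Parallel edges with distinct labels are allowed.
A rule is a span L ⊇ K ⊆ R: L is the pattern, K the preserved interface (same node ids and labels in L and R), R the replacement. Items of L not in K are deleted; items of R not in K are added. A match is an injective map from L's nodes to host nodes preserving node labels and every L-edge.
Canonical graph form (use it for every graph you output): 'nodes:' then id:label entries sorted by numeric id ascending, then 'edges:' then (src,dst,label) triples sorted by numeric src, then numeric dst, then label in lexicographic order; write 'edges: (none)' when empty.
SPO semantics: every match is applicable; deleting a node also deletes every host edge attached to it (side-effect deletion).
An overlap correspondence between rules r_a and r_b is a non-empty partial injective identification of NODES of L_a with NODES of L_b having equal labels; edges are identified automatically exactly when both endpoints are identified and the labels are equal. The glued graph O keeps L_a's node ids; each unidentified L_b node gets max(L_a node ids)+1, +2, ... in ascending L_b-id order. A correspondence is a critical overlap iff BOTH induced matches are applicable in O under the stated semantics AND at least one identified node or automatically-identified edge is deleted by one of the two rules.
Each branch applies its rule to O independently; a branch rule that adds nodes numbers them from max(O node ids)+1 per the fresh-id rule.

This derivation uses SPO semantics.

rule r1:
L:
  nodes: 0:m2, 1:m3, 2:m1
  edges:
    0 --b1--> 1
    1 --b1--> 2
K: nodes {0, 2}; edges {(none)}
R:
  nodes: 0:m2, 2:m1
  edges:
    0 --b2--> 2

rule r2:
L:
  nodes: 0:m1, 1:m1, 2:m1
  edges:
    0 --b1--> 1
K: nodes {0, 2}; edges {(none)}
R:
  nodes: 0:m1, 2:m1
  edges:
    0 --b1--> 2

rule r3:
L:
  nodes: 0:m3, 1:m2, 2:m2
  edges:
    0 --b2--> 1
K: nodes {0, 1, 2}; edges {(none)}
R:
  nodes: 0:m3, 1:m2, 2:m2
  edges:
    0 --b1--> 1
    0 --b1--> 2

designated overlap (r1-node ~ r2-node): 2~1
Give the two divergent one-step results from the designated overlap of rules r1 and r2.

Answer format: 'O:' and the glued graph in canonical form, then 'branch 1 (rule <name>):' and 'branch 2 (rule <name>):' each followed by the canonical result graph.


O:
nodes: 0:m2, 1:m3, 2:m1, 3:m1, 4:m1
edges: (0,1,b1); (1,2,b1); (3,2,b1)
branch 1 (rule r1):
nodes: 0:m2, 2:m1, 3:m1, 4:m1
edges: (0,2,b2); (3,2,b1)
branch 2 (rule r2):
nodes: 0:m2, 1:m3, 3:m1, 4:m1
edges: (0,1,b1); (3,4,b1)


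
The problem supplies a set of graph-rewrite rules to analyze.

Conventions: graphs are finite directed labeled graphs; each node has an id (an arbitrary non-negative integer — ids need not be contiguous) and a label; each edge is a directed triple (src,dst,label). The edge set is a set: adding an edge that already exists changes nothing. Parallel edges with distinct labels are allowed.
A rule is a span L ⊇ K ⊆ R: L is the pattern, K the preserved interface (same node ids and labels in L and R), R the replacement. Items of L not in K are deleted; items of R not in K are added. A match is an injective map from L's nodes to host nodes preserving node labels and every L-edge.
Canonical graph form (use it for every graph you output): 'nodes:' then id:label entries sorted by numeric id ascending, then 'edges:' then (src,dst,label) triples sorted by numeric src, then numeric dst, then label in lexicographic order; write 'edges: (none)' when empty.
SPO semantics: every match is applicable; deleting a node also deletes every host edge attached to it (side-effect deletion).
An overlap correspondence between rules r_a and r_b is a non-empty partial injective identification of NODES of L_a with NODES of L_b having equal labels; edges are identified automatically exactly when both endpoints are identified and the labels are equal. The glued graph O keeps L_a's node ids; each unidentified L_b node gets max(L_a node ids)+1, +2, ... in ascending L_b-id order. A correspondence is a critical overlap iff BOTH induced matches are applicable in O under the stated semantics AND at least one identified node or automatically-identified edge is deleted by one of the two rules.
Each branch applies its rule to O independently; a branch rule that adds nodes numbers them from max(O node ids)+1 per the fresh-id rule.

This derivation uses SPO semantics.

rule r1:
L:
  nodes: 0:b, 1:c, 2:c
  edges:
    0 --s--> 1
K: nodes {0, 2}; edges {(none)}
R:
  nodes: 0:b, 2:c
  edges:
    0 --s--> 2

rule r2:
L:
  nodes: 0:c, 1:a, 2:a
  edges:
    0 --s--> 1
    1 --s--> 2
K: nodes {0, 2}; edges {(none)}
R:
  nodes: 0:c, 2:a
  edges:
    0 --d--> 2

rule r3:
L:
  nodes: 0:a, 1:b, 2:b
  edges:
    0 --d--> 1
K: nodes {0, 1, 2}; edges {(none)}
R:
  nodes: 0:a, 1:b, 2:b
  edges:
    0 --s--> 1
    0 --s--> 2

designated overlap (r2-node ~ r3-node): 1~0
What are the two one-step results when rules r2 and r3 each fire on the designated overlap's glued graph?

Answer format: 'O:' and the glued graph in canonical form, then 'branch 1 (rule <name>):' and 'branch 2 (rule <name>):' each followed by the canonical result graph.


O:
nodes: 0:c, 1:a, 2:a, 3:b, 4:b
edges: (0,1,s); (1,2,s); (1,3,d)
branch 1 (rule r2):
nodes: 0:c, 2:a, 3:b, 4:b
edges: (0,2,d)
branch 2 (rule r3):
nodes: 0:c, 1:a, 2:a, 3:b, 4:b
edges: (0,1,s); (1,2,s); (1,3,s); (1,4,s)


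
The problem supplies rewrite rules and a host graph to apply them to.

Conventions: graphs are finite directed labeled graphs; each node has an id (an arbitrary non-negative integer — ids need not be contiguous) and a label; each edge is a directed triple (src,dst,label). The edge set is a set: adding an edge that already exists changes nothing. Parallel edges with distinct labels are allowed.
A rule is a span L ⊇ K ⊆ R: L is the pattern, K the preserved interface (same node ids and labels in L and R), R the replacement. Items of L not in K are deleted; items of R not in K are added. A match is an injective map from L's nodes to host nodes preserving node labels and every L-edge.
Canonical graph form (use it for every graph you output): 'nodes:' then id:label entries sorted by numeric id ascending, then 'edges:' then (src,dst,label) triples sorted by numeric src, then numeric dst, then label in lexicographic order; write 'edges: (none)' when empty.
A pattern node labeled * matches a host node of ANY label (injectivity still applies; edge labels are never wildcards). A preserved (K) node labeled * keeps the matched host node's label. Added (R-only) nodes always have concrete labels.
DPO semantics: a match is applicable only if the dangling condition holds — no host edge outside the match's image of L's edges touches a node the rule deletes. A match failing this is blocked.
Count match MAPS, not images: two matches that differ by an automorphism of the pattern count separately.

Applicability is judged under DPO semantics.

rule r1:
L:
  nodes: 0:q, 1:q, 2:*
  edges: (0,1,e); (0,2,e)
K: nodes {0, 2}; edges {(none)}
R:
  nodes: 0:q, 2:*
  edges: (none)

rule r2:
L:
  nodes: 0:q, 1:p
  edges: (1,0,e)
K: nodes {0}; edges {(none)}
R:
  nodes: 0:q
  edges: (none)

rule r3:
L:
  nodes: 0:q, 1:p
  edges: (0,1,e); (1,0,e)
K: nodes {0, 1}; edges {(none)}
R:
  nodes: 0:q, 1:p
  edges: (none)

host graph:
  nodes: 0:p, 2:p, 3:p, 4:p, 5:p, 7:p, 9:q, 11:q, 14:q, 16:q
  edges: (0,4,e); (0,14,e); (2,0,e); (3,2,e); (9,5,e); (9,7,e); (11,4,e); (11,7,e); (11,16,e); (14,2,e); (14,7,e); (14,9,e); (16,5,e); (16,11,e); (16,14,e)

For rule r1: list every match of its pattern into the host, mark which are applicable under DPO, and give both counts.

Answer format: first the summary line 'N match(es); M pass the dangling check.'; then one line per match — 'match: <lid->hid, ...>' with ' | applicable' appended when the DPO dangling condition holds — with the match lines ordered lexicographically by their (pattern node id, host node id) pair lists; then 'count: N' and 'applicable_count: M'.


8 match(es); 0 pass the dangling check.
match: 0->11, 1->16, 2->4
match: 0->11, 1->16, 2->7
match: 0->14, 1->9, 2->2
match: 0->14, 1->9, 2->7
match: 0->16, 1->11, 2->5
match: 0->16, 1->11, 2->14
match: 0->16, 1->14, 2->5
match: 0->16, 1->14, 2->11
count: 8
applicable_count: 0


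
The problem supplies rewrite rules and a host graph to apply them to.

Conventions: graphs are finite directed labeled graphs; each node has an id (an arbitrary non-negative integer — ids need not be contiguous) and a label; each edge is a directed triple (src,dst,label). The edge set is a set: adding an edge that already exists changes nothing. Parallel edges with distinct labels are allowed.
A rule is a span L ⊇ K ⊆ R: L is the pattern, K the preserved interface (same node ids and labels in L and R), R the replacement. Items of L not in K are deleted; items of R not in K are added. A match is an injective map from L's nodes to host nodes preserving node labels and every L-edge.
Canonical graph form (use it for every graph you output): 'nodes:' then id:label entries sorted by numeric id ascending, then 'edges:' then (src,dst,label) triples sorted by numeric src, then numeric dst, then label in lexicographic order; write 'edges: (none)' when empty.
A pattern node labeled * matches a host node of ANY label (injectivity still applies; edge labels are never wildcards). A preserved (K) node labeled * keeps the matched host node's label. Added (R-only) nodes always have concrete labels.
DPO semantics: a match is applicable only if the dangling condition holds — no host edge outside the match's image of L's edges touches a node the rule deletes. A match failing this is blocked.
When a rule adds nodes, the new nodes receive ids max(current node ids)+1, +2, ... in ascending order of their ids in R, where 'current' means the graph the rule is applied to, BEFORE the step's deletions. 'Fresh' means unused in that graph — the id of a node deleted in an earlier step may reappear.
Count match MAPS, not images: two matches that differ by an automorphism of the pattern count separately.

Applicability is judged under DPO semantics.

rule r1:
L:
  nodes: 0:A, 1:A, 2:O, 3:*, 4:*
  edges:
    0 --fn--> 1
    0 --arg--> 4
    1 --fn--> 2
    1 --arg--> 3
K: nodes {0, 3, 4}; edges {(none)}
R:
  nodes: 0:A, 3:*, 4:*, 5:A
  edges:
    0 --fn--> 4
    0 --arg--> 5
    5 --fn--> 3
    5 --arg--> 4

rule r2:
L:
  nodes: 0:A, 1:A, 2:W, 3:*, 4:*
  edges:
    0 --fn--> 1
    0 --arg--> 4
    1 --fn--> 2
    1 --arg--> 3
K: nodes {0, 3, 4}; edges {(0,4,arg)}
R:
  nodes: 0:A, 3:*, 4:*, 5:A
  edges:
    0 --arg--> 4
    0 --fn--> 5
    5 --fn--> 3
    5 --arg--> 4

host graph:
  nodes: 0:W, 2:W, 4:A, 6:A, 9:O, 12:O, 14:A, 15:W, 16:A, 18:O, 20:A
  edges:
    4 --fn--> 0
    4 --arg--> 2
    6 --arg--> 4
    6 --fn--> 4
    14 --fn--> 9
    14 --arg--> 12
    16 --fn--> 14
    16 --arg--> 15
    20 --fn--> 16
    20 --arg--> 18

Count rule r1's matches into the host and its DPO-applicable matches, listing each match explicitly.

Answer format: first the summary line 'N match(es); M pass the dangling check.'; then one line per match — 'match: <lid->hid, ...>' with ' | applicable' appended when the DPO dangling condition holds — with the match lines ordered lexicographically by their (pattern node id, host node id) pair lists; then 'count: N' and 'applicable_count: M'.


1 match(es); 1 pass the dangling check.
match: 0->16, 1->14, 2->9, 3->12, 4->15 | applicable
count: 1
applicable_count: 1


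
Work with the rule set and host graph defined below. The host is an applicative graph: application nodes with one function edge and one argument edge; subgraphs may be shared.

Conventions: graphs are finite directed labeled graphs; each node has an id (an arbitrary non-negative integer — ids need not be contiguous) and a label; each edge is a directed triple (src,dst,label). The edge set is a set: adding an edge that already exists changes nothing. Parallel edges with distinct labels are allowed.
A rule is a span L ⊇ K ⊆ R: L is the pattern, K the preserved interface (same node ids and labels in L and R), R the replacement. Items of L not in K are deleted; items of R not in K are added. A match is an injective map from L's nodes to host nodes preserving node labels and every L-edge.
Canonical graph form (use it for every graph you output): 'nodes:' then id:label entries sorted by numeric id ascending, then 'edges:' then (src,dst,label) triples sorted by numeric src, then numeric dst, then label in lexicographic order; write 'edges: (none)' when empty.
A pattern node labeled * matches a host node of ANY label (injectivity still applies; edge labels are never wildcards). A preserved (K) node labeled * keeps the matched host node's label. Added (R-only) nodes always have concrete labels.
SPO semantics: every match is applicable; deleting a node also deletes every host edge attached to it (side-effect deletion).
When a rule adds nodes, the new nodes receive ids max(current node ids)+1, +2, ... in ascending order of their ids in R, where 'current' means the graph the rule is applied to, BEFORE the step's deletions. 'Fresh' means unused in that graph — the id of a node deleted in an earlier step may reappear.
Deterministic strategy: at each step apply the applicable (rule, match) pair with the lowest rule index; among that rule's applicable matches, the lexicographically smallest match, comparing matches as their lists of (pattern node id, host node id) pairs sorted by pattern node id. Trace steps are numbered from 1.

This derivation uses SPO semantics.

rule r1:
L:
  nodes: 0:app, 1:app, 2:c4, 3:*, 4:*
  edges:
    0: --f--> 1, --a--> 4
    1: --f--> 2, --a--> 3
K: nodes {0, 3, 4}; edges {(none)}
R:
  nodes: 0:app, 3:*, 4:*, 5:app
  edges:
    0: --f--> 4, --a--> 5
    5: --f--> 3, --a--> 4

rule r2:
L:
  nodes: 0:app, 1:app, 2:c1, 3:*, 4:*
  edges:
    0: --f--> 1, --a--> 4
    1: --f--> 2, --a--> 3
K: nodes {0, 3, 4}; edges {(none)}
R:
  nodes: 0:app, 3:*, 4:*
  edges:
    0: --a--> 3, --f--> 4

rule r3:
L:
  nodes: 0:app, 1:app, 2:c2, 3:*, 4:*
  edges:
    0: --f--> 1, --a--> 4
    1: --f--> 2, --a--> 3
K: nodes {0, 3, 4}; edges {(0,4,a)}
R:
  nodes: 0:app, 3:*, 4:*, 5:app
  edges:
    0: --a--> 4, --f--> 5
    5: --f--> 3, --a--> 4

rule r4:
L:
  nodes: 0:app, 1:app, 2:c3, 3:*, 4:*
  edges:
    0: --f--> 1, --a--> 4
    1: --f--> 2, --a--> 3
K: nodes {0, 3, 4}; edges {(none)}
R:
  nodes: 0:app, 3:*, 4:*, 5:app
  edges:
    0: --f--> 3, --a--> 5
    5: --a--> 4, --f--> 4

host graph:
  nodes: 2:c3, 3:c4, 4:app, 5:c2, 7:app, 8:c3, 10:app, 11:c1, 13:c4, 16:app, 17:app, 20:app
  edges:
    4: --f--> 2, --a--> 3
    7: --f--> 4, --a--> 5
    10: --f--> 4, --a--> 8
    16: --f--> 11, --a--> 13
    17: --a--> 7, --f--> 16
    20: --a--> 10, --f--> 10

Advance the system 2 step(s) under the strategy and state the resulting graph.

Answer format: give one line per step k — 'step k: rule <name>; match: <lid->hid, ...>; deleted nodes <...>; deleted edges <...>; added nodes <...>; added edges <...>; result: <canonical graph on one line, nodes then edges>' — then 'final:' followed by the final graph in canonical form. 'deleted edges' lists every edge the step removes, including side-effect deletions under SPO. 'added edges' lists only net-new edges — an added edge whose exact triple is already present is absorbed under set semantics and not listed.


step 1: rule r2; match: 0->17, 1->16, 2->11, 3->13, 4->7; deleted nodes 11, 16; deleted edges (16,11,f); (16,13,a); (17,7,a); (17,16,f); added nodes (none); added edges (17,7,f); (17,13,a); result: nodes: 2:c3, 3:c4, 4:app, 5:c2, 7:app, 8:c3, 10:app, 13:c4, 17:app, 20:app edges: (4,2,f); (4,3,a); (7,4,f); (7,5,a); (10,4,f); (10,8,a); (17,7,f); (17,13,a); (20,10,a); (20,10,f)
step 2: rule r4; match: 0->7, 1->4, 2->2, 3->3, 4->5; deleted nodes 2, 4; deleted edges (4,2,f); (4,3,a); (7,4,f); (7,5,a); (10,4,f); added nodes 21; added edges (7,3,f); (7,21,a); (21,5,a); (21,5,f); result: nodes: 3:c4, 5:c2, 7:app, 8:c3, 10:app, 13:c4, 17:app, 20:app, 21:app edges: (7,3,f); (7,21,a); (10,8,a); (17,7,f); (17,13,a); (20,10,a); (20,10,f); (21,5,a); (21,5,f)
final:
nodes: 3:c4, 5:c2, 7:app, 8:c3, 10:app, 13:c4, 17:app, 20:app, 21:app
edges: (7,3,f); (7,21,a); (10,8,a); (17,7,f); (17,13,a); (20,10,a); (20,10,f); (21,5,a); (21,5,f)


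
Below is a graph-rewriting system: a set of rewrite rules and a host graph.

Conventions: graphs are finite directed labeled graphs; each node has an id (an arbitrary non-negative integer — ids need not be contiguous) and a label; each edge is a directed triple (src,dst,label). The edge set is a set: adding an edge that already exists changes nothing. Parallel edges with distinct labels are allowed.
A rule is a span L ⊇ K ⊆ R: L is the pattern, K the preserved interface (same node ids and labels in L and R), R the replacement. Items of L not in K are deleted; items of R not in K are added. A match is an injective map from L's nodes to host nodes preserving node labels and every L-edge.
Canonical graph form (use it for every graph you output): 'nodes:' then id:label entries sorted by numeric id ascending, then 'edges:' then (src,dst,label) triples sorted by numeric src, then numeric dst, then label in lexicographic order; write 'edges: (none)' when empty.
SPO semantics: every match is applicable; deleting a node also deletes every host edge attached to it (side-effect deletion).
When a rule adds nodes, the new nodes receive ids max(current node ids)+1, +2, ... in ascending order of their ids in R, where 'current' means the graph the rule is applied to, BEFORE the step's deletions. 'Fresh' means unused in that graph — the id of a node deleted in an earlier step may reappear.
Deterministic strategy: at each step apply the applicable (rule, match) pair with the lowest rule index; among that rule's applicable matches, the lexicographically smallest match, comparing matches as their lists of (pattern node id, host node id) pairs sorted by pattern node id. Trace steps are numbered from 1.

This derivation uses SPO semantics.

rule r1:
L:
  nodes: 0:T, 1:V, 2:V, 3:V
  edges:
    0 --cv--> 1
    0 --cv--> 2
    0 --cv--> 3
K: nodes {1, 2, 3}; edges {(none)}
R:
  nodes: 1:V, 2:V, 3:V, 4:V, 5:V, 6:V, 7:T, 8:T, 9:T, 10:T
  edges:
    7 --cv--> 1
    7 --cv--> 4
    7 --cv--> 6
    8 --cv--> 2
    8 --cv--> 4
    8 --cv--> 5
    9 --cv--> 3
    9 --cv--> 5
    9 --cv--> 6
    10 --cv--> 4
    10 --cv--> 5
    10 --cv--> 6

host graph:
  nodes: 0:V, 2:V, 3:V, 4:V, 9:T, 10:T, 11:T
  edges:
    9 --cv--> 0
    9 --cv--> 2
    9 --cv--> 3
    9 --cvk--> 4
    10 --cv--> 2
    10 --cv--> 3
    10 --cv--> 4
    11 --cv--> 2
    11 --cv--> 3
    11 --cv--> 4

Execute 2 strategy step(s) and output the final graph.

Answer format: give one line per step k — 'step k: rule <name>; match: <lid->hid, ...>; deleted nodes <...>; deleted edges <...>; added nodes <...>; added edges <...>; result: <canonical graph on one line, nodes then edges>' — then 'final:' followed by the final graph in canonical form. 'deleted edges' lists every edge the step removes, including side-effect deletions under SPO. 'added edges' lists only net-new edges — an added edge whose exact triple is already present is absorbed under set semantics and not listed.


step 1: rule r1; match: 0->9, 1->0, 2->2, 3->3; deleted nodes 9; deleted edges (9,0,cv); (9,2,cv); (9,3,cv); (9,4,cvk); added nodes 12, 13, 14, 15, 16, 17, 18; added edges (15,0,cv); (15,12,cv); (15,14,cv); (16,2,cv); (16,12,cv); (16,13,cv); (17,3,cv); (17,13,cv); (17,14,cv); (18,12,cv); (18,13,cv); (18,14,cv); result: nodes: 0:V, 2:V, 3:V, 4:V, 10:T, 11:T, 12:V, 13:V, 14:V, 15:T, 16:T, 17:T, 18:T edges: (10,2,cv); (10,3,cv); (10,4,cv); (11,2,cv); (11,3,cv); (11,4,cv); (15,0,cv); (15,12,cv); (15,14,cv); (16,2,cv); (16,12,cv); (16,13,cv); (17,3,cv); (17,13,cv); (17,14,cv); (18,12,cv); (18,13,cv); (18,14,cv)
step 2: rule r1; match: 0->10, 1->2, 2->3, 3->4; deleted nodes 10; deleted edges (10,2,cv); (10,3,cv); (10,4,cv); added nodes 19, 20, 21, 22, 23, 24, 25; added edges (22,2,cv); (22,19,cv); (22,21,cv); (23,3,cv); (23,19,cv); (23,20,cv); (24,4,cv); (24,20,cv); (24,21,cv); (25,19,cv); (25,20,cv); (25,21,cv); result: nodes: 0:V, 2:V, 3:V, 4:V, 11:T, 12:V, 13:V, 14:V, 15:T, 16:T, 17:T, 18:T, 19:V, 20:V, 21:V, 22:T, 23:T, 24:T, 25:T edges: (11,2,cv); (11,3,cv); (11,4,cv); (15,0,cv); (15,12,cv); (15,14,cv); (16,2,cv); (16,12,cv); (16,13,cv); (17,3,cv); (17,13,cv); (17,14,cv); (18,12,cv); (18,13,cv); (18,14,cv); (22,2,cv); (22,19,cv); (22,21,cv); (23,3,cv); (23,19,cv); (23,20,cv); (24,4,cv); (24,20,cv); (24,21,cv); (25,19,cv); (25,20,cv); (25,21,cv)
final:
nodes: 0:V, 2:V, 3:V, 4:V, 11:T, 12:V, 13:V, 14:V, 15:T, 16:T, 17:T, 18:T, 19:V, 20:V, 21:V, 22:T, 23:T, 24:T, 25:T
edges: (11,2,cv); (11,3,cv); (11,4,cv); (15,0,cv); (15,12,cv); (15,14,cv); (16,2,cv); (16,12,cv); (16,13,cv); (17,3,cv); (17,13,cv); (17,14,cv); (18,12,cv); (18,13,cv); (18,14,cv); (22,2,cv); (22,19,cv); (22,21,cv); (23,3,cv); (23,19,cv); (23,20,cv); (24,4,cv); (24,20,cv); (24,21,cv); (25,19,cv); (25,20,cv); (25,21,cv)


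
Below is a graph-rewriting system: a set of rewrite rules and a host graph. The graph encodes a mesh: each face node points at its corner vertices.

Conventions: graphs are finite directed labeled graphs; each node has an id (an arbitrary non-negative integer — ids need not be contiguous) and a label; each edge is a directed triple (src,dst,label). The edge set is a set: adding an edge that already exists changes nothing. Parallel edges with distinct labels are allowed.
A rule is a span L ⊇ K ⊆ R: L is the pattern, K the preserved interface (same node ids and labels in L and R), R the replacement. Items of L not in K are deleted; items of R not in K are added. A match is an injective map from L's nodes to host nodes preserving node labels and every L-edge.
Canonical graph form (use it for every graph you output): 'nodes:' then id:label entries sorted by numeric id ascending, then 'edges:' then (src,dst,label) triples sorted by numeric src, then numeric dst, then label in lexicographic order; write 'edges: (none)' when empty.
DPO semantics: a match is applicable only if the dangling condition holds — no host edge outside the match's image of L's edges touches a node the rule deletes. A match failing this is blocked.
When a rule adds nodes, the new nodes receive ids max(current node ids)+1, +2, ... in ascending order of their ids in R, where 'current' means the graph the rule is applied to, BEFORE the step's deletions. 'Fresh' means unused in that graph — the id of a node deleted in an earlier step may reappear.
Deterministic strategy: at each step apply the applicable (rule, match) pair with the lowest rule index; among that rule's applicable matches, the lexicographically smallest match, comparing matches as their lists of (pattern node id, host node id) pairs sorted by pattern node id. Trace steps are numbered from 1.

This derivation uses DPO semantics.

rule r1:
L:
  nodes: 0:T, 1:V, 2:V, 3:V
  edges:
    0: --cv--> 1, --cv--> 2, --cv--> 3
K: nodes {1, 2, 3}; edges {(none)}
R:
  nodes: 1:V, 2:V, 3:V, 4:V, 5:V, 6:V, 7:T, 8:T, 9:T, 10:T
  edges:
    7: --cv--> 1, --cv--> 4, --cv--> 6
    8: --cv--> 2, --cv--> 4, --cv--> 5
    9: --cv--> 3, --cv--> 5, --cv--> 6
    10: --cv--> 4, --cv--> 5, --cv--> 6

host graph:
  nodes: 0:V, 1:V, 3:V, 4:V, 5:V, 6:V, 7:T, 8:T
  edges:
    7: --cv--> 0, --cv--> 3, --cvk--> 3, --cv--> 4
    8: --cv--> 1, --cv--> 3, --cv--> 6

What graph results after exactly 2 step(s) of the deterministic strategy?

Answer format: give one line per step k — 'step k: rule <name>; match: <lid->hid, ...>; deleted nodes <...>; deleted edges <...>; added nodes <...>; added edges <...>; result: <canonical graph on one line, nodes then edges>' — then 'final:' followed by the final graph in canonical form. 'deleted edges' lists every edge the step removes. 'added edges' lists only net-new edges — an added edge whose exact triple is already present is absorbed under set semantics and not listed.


step 1: rule r1; match: 0->8, 1->1, 2->3, 3->6; deleted nodes 8; deleted edges (8,1,cv); (8,3,cv); (8,6,cv); added nodes 9, 10, 11, 12, 13, 14, 15; added edges (12,1,cv); (12,9,cv); (12,11,cv); (13,3,cv); (13,9,cv); (13,10,cv); (14,6,cv); (14,10,cv); (14,11,cv); (15,9,cv); (15,10,cv); (15,11,cv); result: nodes: 0:V, 1:V, 3:V, 4:V, 5:V, 6:V, 7:T, 9:V, 10:V, 11:V, 12:T, 13:T, 14:T, 15:T edges: (7,0,cv); (7,3,cv); (7,3,cvk); (7,4,cv); (12,1,cv); (12,9,cv); (12,11,cv); (13,3,cv); (13,9,cv); (13,10,cv); (14,6,cv); (14,10,cv); (14,11,cv); (15,9,cv); (15,10,cv); (15,11,cv)
step 2: rule r1; match: 0->12, 1->1, 2->9, 3->11; deleted nodes 12; deleted edges (12,1,cv); (12,9,cv); (12,11,cv); added nodes 16, 17, 18, 19, 20, 21, 22; added edges (19,1,cv); (19,16,cv); (19,18,cv); (20,9,cv); (20,16,cv); (20,17,cv); (21,11,cv); (21,17,cv); (21,18,cv); (22,16,cv); (22,17,cv); (22,18,cv); result: nodes: 0:V, 1:V, 3:V, 4:V, 5:V, 6:V, 7:T, 9:V, 10:V, 11:V, 13:T, 14:T, 15:T, 16:V, 17:V, 18:V, 19:T, 20:T, 21:T, 22:T edges: (7,0,cv); (7,3,cv); (7,3,cvk); (7,4,cv); (13,3,cv); (13,9,cv); (13,10,cv); (14,6,cv); (14,10,cv); (14,11,cv); (15,9,cv); (15,10,cv); (15,11,cv); (19,1,cv); (19,16,cv); (19,18,cv); (20,9,cv); (20,16,cv); (20,17,cv); (21,11,cv); (21,17,cv); (21,18,cv); (22,16,cv); (22,17,cv); (22,18,cv)
final:
nodes: 0:V, 1:V, 3:V, 4:V, 5:V, 6:V, 7:T, 9:V, 10:V, 11:V, 13:T, 14:T, 15:T, 16:V, 17:V, 18:V, 19:T, 20:T, 21:T, 22:T
edges: (7,0,cv); (7,3,cv); (7,3,cvk); (7,4,cv); (13,3,cv); (13,9,cv); (13,10,cv); (14,6,cv); (14,10,cv); (14,11,cv); (15,9,cv); (15,10,cv); (15,11,cv); (19,1,cv); (19,16,cv); (19,18,cv); (20,9,cv); (20,16,cv); (20,17,cv); (21,11,cv); (21,17,cv); (21,18,cv); (22,16,cv); (22,17,cv); (22,18,cv)


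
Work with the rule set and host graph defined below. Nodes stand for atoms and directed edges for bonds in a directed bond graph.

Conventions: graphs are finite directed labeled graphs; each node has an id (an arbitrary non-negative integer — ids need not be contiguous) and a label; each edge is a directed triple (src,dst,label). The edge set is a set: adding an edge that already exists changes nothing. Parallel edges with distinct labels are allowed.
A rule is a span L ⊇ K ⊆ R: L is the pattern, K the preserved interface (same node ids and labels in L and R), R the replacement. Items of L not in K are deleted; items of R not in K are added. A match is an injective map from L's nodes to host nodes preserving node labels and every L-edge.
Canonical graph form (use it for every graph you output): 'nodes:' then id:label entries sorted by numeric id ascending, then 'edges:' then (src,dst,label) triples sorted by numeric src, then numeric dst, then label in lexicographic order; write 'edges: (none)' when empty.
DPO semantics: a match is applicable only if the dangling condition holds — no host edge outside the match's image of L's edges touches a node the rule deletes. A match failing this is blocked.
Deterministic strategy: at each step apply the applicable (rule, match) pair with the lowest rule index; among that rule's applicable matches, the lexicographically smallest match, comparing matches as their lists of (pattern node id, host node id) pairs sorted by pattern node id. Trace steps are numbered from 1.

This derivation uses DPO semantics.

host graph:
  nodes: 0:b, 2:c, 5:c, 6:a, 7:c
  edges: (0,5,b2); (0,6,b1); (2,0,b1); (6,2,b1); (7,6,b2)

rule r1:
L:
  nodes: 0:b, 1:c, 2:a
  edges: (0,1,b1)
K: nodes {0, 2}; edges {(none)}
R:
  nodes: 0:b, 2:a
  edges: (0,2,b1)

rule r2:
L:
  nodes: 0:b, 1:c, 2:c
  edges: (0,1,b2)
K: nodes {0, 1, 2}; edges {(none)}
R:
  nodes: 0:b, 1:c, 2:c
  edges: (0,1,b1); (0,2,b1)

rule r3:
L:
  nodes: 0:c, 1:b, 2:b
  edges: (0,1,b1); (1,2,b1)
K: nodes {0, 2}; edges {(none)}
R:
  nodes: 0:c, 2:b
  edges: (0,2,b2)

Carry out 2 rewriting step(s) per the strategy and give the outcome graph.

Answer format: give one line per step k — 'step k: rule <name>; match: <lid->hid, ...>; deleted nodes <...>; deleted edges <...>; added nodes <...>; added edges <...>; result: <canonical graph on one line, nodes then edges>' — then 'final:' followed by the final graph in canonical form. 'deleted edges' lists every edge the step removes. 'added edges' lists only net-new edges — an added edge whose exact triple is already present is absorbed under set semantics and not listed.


step 1: rule r2; match: 0->0, 1->5, 2->2; deleted nodes (none); deleted edges (0,5,b2); added nodes (none); added edges (0,2,b1); (0,5,b1); result: nodes: 0:b, 2:c, 5:c, 6:a, 7:c edges: (0,2,b1); (0,5,b1); (0,6,b1); (2,0,b1); (6,2,b1); (7,6,b2)
step 2: rule r1; match: 0->0, 1->5, 2->6; deleted nodes 5; deleted edges (0,5,b1); added nodes (none); added edges (none); result: nodes: 0:b, 2:c, 6:a, 7:c edges: (0,2,b1); (0,6,b1); (2,0,b1); (6,2,b1); (7,6,b2)
final:
nodes: 0:b, 2:c, 6:a, 7:c
edges: (0,2,b1); (0,6,b1); (2,0,b1); (6,2,b1); (7,6,b2)


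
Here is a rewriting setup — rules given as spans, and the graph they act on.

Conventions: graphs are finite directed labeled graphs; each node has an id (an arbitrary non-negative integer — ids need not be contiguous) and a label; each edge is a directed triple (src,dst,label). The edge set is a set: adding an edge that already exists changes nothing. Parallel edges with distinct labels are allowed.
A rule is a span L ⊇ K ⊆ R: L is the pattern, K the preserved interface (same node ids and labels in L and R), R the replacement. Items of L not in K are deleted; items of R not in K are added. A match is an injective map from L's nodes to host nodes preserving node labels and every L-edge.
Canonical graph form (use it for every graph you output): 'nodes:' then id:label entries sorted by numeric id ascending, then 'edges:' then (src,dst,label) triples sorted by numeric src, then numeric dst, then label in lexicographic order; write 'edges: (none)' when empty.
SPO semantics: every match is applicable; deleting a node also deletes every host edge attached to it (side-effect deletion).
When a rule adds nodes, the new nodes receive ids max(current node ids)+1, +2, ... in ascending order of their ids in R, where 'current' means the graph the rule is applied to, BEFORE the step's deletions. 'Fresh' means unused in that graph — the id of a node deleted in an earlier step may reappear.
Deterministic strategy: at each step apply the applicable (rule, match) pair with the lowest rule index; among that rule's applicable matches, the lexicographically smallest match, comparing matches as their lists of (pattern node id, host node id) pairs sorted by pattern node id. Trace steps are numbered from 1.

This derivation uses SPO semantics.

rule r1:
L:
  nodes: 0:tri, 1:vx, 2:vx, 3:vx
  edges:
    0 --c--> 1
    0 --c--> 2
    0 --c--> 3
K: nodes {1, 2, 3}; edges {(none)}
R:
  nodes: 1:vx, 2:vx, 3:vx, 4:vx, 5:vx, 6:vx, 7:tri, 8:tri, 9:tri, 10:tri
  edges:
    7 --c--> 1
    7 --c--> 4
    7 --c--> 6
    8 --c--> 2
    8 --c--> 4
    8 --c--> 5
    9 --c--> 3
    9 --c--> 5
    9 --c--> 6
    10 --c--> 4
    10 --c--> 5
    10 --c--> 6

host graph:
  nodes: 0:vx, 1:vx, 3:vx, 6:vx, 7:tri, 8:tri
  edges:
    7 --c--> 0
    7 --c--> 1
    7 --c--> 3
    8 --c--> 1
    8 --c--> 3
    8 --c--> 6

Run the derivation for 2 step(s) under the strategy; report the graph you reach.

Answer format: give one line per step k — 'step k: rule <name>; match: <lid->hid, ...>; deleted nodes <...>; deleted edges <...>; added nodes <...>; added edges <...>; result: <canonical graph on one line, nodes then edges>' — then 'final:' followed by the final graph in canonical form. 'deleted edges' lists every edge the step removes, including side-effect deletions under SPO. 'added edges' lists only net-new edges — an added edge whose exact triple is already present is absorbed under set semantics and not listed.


step 1: rule r1; match: 0->7, 1->0, 2->1, 3->3; deleted nodes 7; deleted edges (7,0,c); (7,1,c); (7,3,c); added nodes 9, 10, 11, 12, 13, 14, 15; added edges (12,0,c); (12,9,c); (12,11,c); (13,1,c); (13,9,c); (13,10,c); (14,3,c); (14,10,c); (14,11,c); (15,9,c); (15,10,c); (15,11,c); result: nodes: 0:vx, 1:vx, 3:vx, 6:vx, 8:tri, 9:vx, 10:vx, 11:vx, 12:tri, 13:tri, 14:tri, 15:tri edges: (8,1,c); (8,3,c); (8,6,c); (12,0,c); (12,9,c); (12,11,c); (13,1,c); (13,9,c); (13,10,c); (14,3,c); (14,10,c); (14,11,c); (15,9,c); (15,10,c); (15,11,c)
step 2: rule r1; match: 0->8, 1->1, 2->3, 3->6; deleted nodes 8; deleted edges (8,1,c); (8,3,c); (8,6,c); added nodes 16, 17, 18, 19, 20, 21, 22; added edges (19,1,c); (19,16,c); (19,18,c); (20,3,c); (20,16,c); (20,17,c); (21,6,c); (21,17,c); (21,18,c); (22,16,c); (22,17,c); (22,18,c); result: nodes: 0:vx, 1:vx, 3:vx, 6:vx, 9:vx, 10:vx, 11:vx, 12:tri, 13:tri, 14:tri, 15:tri, 16:vx, 17:vx, 18:vx, 19:tri, 20:tri, 21:tri, 22:tri edges: (12,0,c); (12,9,c); (12,11,c); (13,1,c); (13,9,c); (13,10,c); (14,3,c); (14,10,c); (14,11,c); (15,9,c); (15,10,c); (15,11,c); (19,1,c); (19,16,c); (19,18,c); (20,3,c); (20,16,c); (20,17,c); (21,6,c); (21,17,c); (21,18,c); (22,16,c); (22,17,c); (22,18,c)
final:
nodes: 0:vx, 1:vx, 3:vx, 6:vx, 9:vx, 10:vx, 11:vx, 12:tri, 13:tri, 14:tri, 15:tri, 16:vx, 17:vx, 18:vx, 19:tri, 20:tri, 21:tri, 22:tri
edges: (12,0,c); (12,9,c); (12,11,c); (13,1,c); (13,9,c); (13,10,c); (14,3,c); (14,10,c); (14,11,c); (15,9,c); (15,10,c); (15,11,c); (19,1,c); (19,16,c); (19,18,c); (20,3,c); (20,16,c); (20,17,c); (21,6,c); (21,17,c); (21,18,c); (22,16,c); (22,17,c); (22,18,c)


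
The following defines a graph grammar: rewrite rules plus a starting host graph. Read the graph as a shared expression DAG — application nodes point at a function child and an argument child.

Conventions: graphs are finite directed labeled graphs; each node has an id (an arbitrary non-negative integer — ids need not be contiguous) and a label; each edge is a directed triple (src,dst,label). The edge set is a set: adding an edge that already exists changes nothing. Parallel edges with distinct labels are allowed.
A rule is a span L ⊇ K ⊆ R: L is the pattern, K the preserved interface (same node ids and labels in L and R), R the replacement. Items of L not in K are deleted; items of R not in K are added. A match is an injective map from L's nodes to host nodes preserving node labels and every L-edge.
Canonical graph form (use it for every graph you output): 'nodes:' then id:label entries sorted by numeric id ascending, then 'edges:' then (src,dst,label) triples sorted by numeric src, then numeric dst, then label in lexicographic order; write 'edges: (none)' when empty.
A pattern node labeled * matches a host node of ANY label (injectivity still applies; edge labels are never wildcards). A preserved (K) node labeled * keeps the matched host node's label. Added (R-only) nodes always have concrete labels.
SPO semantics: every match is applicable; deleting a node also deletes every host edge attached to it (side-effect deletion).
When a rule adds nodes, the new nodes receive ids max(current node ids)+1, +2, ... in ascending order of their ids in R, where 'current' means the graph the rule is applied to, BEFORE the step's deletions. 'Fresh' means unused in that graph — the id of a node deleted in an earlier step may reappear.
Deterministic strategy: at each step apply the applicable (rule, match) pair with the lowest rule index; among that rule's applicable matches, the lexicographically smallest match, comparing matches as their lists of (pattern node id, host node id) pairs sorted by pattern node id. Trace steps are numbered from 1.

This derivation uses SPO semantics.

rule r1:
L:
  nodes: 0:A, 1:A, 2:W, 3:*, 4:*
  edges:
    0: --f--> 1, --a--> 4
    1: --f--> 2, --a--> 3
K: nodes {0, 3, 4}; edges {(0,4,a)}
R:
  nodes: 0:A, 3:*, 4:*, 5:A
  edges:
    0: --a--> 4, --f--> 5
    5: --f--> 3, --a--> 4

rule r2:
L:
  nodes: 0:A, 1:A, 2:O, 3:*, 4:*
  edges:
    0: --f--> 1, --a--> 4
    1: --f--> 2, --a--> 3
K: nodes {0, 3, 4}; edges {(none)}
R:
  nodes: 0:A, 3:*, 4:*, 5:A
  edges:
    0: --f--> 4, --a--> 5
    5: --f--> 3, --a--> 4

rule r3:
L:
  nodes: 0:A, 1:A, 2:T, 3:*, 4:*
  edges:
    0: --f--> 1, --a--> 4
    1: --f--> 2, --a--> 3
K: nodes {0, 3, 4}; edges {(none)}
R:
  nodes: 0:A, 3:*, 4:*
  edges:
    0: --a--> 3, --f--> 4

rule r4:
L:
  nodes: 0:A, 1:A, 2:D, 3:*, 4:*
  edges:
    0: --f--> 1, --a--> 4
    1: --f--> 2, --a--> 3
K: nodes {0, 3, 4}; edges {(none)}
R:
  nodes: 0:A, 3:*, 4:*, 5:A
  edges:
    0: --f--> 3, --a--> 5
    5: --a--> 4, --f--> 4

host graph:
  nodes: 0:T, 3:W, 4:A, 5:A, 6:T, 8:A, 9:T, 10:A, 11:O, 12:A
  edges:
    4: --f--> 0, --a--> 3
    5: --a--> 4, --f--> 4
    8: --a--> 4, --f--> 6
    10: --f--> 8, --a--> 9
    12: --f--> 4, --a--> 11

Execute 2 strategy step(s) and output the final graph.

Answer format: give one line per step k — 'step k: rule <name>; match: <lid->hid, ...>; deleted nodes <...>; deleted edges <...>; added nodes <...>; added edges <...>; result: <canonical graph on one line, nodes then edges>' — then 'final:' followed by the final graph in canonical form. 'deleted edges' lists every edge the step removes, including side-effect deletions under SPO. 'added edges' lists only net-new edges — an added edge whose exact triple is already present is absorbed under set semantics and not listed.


step 1: rule r3; match: 0->10, 1->8, 2->6, 3->4, 4->9; deleted nodes 6, 8; deleted edges (8,4,a); (8,6,f); (10,8,f); (10,9,a); added nodes (none); added edges (10,4,a); (10,9,f); result: nodes: 0:T, 3:W, 4:A, 5:A, 9:T, 10:A, 11:O, 12:A edges: (4,0,f); (4,3,a); (5,4,a); (5,4,f); (10,4,a); (10,9,f); (12,4,f); (12,11,a)
step 2: rule r3; match: 0->12, 1->4, 2->0, 3->3, 4->11; deleted nodes 0, 4; deleted edges (4,0,f); (4,3,a); (5,4,a); (5,4,f); (10,4,a); (12,4,f); (12,11,a); added nodes (none); added edges (12,3,a); (12,11,f); result: nodes: 3:W, 5:A, 9:T, 10:A, 11:O, 12:A edges: (10,9,f); (12,3,a); (12,11,f)
final:
nodes: 3:W, 5:A, 9:T, 10:A, 11:O, 12:A
edges: (10,9,f); (12,3,a); (12,11,f)
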